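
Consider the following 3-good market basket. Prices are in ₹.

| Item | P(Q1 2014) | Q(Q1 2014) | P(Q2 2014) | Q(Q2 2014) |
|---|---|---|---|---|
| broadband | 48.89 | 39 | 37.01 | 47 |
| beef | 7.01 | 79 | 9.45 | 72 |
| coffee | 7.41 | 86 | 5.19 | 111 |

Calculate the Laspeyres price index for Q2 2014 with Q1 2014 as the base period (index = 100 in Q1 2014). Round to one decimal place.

Laspeyres price index uses base-period quantities as weights.
ΣP(Q2 2014)·Q(Q1 2014) = 37.01×39 + 9.45×79 + 5.19×86 = 1443.39 + 746.55 + 446.34 = 2636.28
ΣP(Q1 2014)·Q(Q1 2014) = 48.89×39 + 7.01×79 + 7.41×86 = 1906.71 + 553.79 + 637.26 = 3097.76
Index = 2636.28 / 3097.76 × 100 = 85.1028

85.1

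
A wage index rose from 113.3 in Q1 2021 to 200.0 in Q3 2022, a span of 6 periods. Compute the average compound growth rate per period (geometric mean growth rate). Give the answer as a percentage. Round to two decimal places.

9.93%

Growth factor = (200.0/113.3)^(1/6) = (1.765225)^(1/6) = 1.099343
Growth rate = 1.099343 − 1 = 0.099343 = 9.9343%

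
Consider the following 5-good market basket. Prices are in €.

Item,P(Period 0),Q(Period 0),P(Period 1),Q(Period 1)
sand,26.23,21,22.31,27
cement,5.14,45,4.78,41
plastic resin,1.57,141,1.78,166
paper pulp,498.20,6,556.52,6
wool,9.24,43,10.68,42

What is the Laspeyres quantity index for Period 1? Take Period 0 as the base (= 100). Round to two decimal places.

Laspeyres quantity index uses base-period prices as weights.
ΣP(Period 0)·Q(Period 1) = 26.23×27 + 5.14×41 + 1.57×166 + 498.20×6 + 9.24×42 = 708.21 + 210.74 + 260.62 + 2989.2 + 388.08 = 4556.85
ΣP(Period 0)·Q(Period 0) = 26.23×21 + 5.14×45 + 1.57×141 + 498.20×6 + 9.24×43 = 550.83 + 231.3 + 221.37 + 2989.2 + 397.32 = 4390.02
Index = 4556.85 / 4390.02 × 100 = 103.8002

103.80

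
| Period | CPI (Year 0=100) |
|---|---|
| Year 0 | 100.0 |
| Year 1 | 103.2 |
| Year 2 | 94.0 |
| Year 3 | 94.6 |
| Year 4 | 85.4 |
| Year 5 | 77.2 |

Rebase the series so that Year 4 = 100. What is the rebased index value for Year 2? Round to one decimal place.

Rebased(Year 2) = 94.0 / 85.4 × 100 = 110.0703

110.1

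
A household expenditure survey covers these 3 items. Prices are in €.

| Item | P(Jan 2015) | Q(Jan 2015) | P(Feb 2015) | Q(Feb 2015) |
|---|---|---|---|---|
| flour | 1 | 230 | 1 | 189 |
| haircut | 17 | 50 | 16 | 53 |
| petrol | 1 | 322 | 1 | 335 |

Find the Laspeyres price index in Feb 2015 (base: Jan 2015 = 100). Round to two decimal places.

Laspeyres price index uses base-period quantities as weights.
ΣP(Feb 2015)·Q(Jan 2015) = 1×230 + 16×50 + 1×322 = 230 + 800 + 322 = 1352
ΣP(Jan 2015)·Q(Jan 2015) = 1×230 + 17×50 + 1×322 = 230 + 850 + 322 = 1402
Index = 1352 / 1402 × 100 = 96.4337

96.43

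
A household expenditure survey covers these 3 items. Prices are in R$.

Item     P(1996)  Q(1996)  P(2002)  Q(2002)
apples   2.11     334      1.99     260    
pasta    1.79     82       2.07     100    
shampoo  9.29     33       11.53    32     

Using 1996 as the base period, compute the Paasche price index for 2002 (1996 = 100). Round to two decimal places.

Paasche price index uses current-period quantities as weights.
ΣP(2002)·Q(2002) = 1.99×260 + 2.07×100 + 11.53×32 = 517.4 + 207 + 368.96 = 1093.36
ΣP(1996)·Q(2002) = 2.11×260 + 1.79×100 + 9.29×32 = 548.6 + 179 + 297.28 = 1024.88
Index = 1093.36 / 1024.88 × 100 = 106.6818

106.68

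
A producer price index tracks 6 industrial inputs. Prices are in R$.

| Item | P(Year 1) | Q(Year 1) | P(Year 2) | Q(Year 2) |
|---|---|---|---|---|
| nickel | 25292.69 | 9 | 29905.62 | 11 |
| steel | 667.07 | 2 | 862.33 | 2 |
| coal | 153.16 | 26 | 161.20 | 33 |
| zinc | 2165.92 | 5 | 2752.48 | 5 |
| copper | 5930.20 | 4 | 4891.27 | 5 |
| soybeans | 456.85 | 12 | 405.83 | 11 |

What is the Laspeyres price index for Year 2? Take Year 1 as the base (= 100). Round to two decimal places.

Laspeyres price index uses base-period quantities as weights.
ΣP(Year 2)·Q(Year 1) = 29905.62×9 + 862.33×2 + 161.20×26 + 2752.48×5 + 4891.27×4 + 405.83×12 = 269150.58 + 1724.66 + 4191.2 + 13762.4 + 19565.08 + 4869.96 = 313263.88
ΣP(Year 1)·Q(Year 1) = 25292.69×9 + 667.07×2 + 153.16×26 + 2165.92×5 + 5930.20×4 + 456.85×12 = 227634.21 + 1334.14 + 3982.16 + 10829.6 + 23720.8 + 5482.2 = 272983.11
Index = 313263.88 / 272983.11 × 100 = 114.7558

114.76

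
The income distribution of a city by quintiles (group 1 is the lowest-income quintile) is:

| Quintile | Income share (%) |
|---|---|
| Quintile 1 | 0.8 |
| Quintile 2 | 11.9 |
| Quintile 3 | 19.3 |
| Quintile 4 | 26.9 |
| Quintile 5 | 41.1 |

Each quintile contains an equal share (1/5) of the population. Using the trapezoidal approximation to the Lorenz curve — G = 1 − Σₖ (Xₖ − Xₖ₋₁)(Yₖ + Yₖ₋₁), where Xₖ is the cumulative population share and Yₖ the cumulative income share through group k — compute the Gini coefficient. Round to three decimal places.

Cumulative income shares Yₖ: 0.0080, 0.1270, 0.3200, 0.5890, 1.0000
Σ (Xₖ−Xₖ₋₁)(Yₖ+Yₖ₋₁) = (1/5)(0.0080+0.0000) + (1/5)(0.1270+0.0080) + (1/5)(0.3200+0.1270) + (1/5)(0.5890+0.3200) + (1/5)(1.0000+0.5890)
  = 0.0016 + 0.0270 + 0.0894 + 0.1818 + 0.3178 = 0.6176
G = 1 − 0.6176 = 0.3824

0.382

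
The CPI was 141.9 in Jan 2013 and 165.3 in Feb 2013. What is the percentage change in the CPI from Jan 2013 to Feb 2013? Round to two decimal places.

Change = (165.3 − 141.9) / 141.9 × 100
       = 23.4 / 141.9 × 100 = 16.4905%

16.49%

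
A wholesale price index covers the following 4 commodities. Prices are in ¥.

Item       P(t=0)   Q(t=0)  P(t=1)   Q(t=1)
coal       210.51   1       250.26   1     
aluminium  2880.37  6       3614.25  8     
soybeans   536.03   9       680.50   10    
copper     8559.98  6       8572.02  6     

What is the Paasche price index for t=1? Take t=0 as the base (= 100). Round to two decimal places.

Paasche price index uses current-period quantities as weights.
ΣP(t=1)·Q(t=1) = 250.26×1 + 3614.25×8 + 680.50×10 + 8572.02×6 = 250.26 + 28914 + 6805 + 51432.12 = 87401.38
ΣP(t=0)·Q(t=1) = 210.51×1 + 2880.37×8 + 536.03×10 + 8559.98×6 = 210.51 + 23042.96 + 5360.3 + 51359.88 = 79973.65
Index = 87401.38 / 79973.65 × 100 = 109.2877

109.29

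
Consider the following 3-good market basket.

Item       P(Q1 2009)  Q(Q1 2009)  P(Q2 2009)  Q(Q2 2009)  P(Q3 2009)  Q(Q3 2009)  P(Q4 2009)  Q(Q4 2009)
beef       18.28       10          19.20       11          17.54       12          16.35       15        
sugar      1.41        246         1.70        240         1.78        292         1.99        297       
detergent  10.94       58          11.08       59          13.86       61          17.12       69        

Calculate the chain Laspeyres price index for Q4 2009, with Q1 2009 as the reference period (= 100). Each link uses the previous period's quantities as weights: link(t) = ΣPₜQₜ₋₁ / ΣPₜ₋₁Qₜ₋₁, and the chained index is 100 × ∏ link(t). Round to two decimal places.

Link Q1 2009→Q2 2009:
ΣP(Q2 2009)Q(Q1 2009) = 19.20×10 + 1.70×246 + 11.08×58 = 192 + 418.2 + 642.64 = 1252.84
ΣP(Q1 2009)Q(Q1 2009) = 18.28×10 + 1.41×246 + 10.94×58 = 182.8 + 346.86 + 634.52 = 1164.18
link = 1252.84/1164.18 = 1.076157
Link Q2 2009→Q3 2009:
ΣP(Q3 2009)Q(Q2 2009) = 17.54×11 + 1.78×240 + 13.86×59 = 192.94 + 427.2 + 817.74 = 1437.88
ΣP(Q2 2009)Q(Q2 2009) = 19.20×11 + 1.70×240 + 11.08×59 = 211.2 + 408 + 653.72 = 1272.92
link = 1437.88/1272.92 = 1.129592
Link Q3 2009→Q4 2009:
ΣP(Q4 2009)Q(Q3 2009) = 16.35×12 + 1.99×292 + 17.12×61 = 196.2 + 581.08 + 1044.32 = 1821.6
ΣP(Q3 2009)Q(Q3 2009) = 17.54×12 + 1.78×292 + 13.86×61 = 210.48 + 519.76 + 845.46 = 1575.7
link = 1821.6/1575.7 = 1.156058
Chained index = 100 × 1.076157 × 1.129592 × 1.156058 = 140.5324

140.53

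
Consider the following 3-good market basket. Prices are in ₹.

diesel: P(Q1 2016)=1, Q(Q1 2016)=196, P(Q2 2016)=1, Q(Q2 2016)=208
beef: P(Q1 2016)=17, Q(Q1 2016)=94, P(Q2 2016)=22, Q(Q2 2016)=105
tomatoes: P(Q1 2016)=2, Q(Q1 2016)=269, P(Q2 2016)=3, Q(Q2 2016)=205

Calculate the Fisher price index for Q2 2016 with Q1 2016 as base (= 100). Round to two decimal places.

131.03

Laspeyres component (base-period weights):
ΣP(Q2 2016)Q(Q1 2016) = 1×196 + 22×94 + 3×269 = 196 + 2068 + 807 = 3071
ΣP(Q1 2016)Q(Q1 2016) = 1×196 + 17×94 + 2×269 = 196 + 1598 + 538 = 2332
L = 3071 / 2332 × 100 = 131.6895
Paasche component (current-period weights):
ΣP(Q2 2016)Q(Q2 2016) = 1×208 + 22×105 + 3×205 = 208 + 2310 + 615 = 3133
ΣP(Q1 2016)Q(Q2 2016) = 1×208 + 17×105 + 2×205 = 208 + 1785 + 410 = 2403
P = 3133 / 2403 × 100 = 130.3787
Fisher = √(L × P) = √(131.6895 × 130.3787) = 131.0325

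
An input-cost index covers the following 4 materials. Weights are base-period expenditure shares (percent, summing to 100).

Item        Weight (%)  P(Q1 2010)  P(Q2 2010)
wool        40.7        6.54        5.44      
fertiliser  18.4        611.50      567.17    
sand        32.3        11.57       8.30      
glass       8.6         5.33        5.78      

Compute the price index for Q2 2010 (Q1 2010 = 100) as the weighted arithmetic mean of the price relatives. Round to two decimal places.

wool: 40.7 × (5.44/6.54) = 40.7 × 0.831804 = 33.8544
fertiliser: 18.4 × (567.17/611.50) = 18.4 × 0.927506 = 17.0661
sand: 32.3 × (8.30/11.57) = 32.3 × 0.717373 = 23.1711
glass: 8.6 × (5.78/5.33) = 8.6 × 1.084428 = 9.3261
Index = Σ wᵢ·(p₁ᵢ/p₀ᵢ) = 33.8544 + 17.0661 + 23.1711 + 9.3261 = 83.4178

83.42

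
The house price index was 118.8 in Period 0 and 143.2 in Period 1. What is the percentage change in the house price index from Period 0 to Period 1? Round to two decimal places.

20.54%

Change = (143.2 − 118.8) / 118.8 × 100
       = 24.4 / 118.8 × 100 = 20.5387%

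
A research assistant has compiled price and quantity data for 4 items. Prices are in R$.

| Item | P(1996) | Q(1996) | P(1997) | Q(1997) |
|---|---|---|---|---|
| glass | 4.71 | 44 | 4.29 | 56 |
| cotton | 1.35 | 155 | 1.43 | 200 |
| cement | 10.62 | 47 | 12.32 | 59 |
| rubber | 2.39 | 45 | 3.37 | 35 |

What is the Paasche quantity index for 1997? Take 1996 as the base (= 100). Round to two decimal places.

120.15

Paasche quantity index uses current-period prices as weights.
ΣP(1997)·Q(1997) = 4.29×56 + 1.43×200 + 12.32×59 + 3.37×35 = 240.24 + 286 + 726.88 + 117.95 = 1371.07
ΣP(1997)·Q(1996) = 4.29×44 + 1.43×155 + 12.32×47 + 3.37×45 = 188.76 + 221.65 + 579.04 + 151.65 = 1141.1
Index = 1371.07 / 1141.1 × 100 = 120.1534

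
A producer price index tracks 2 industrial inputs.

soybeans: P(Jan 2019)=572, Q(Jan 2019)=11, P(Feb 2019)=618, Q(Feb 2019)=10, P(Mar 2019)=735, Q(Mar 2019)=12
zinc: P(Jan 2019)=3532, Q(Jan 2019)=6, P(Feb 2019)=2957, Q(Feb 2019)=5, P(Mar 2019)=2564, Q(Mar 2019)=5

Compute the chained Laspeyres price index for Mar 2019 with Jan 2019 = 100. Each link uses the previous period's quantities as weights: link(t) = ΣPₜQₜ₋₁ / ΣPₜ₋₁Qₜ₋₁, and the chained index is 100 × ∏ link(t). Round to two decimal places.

Link Jan 2019→Feb 2019:
ΣP(Feb 2019)Q(Jan 2019) = 618×11 + 2957×6 = 6798 + 17742 = 24540
ΣP(Jan 2019)Q(Jan 2019) = 572×11 + 3532×6 = 6292 + 21192 = 27484
link = 24540/27484 = 0.892883
Link Feb 2019→Mar 2019:
ΣP(Mar 2019)Q(Feb 2019) = 735×10 + 2564×5 = 7350 + 12820 = 20170
ΣP(Feb 2019)Q(Feb 2019) = 618×10 + 2957×5 = 6180 + 14785 = 20965
link = 20170/20965 = 0.962080
Chained index = 100 × 0.892883 × 0.962080 = 85.9025

85.90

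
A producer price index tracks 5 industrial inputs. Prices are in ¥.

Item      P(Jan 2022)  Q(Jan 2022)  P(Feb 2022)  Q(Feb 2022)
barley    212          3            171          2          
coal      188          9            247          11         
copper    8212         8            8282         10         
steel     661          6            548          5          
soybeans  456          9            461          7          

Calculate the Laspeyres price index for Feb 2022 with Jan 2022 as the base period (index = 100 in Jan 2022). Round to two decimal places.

Laspeyres price index uses base-period quantities as weights.
ΣP(Feb 2022)·Q(Jan 2022) = 171×3 + 247×9 + 8282×8 + 548×6 + 461×9 = 513 + 2223 + 66256 + 3288 + 4149 = 76429
ΣP(Jan 2022)·Q(Jan 2022) = 212×3 + 188×9 + 8212×8 + 661×6 + 456×9 = 636 + 1692 + 65696 + 3966 + 4104 = 76094
Index = 76429 / 76094 × 100 = 100.4402

100.44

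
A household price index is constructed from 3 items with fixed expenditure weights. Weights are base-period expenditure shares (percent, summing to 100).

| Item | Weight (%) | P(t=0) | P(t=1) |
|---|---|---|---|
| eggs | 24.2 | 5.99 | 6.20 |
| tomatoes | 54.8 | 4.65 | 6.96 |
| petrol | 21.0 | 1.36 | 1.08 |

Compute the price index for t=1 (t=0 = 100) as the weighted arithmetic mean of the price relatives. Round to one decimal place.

eggs: 24.2 × (6.20/5.99) = 24.2 × 1.035058 = 25.0484
tomatoes: 54.8 × (6.96/4.65) = 54.8 × 1.496774 = 82.0232
petrol: 21.0 × (1.08/1.36) = 21.0 × 0.794118 = 16.6765
Index = Σ wᵢ·(p₁ᵢ/p₀ᵢ) = 25.0484 + 82.0232 + 16.6765 = 123.7481

123.7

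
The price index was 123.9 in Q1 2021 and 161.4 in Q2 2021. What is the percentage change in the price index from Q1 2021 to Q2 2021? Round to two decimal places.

30.27%

Change = (161.4 − 123.9) / 123.9 × 100
       = 37.5 / 123.9 × 100 = 30.2663%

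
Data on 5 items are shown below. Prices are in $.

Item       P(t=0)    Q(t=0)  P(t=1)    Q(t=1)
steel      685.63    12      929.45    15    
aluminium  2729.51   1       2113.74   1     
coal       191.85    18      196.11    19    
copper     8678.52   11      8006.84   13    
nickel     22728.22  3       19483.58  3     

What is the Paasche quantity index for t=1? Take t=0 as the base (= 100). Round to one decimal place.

111.6

Paasche quantity index uses current-period prices as weights.
ΣP(t=1)·Q(t=1) = 929.45×15 + 2113.74×1 + 196.11×19 + 8006.84×13 + 19483.58×3 = 13941.75 + 2113.74 + 3726.09 + 104088.92 + 58450.74 = 182321.24
ΣP(t=1)·Q(t=0) = 929.45×12 + 2113.74×1 + 196.11×18 + 8006.84×11 + 19483.58×3 = 11153.4 + 2113.74 + 3529.98 + 88075.24 + 58450.74 = 163323.1
Index = 182321.24 / 163323.1 × 100 = 111.6322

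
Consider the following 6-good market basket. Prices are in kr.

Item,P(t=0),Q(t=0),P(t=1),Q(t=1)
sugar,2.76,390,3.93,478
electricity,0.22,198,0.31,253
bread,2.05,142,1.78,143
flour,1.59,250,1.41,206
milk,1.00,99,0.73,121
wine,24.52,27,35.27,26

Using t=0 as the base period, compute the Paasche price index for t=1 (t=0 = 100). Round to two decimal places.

127.35

Paasche price index uses current-period quantities as weights.
ΣP(t=1)·Q(t=1) = 3.93×478 + 0.31×253 + 1.78×143 + 1.41×206 + 0.73×121 + 35.27×26 = 1878.54 + 78.43 + 254.54 + 290.46 + 88.33 + 917.02 = 3507.32
ΣP(t=0)·Q(t=1) = 2.76×478 + 0.22×253 + 2.05×143 + 1.59×206 + 1.00×121 + 24.52×26 = 1319.28 + 55.66 + 293.15 + 327.54 + 121 + 637.52 = 2754.15
Index = 3507.32 / 2754.15 × 100 = 127.3467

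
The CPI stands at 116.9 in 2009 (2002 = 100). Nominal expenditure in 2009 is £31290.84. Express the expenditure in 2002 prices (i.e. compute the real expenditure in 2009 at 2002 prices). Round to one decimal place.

Real = Nominal ÷ (Index/100) = 31290.84 ÷ (116.9/100)
     = 31290.84 ÷ 1.169 = 26767.1856

26767.2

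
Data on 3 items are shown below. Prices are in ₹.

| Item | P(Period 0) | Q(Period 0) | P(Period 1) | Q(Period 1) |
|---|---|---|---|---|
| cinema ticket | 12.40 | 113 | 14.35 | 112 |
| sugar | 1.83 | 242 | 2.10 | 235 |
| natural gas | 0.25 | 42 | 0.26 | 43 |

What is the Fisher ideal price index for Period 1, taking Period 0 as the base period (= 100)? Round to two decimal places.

115.43

Laspeyres component (base-period weights):
ΣP(Period 1)Q(Period 0) = 14.35×113 + 2.10×242 + 0.26×42 = 1621.55 + 508.2 + 10.92 = 2140.67
ΣP(Period 0)Q(Period 0) = 12.40×113 + 1.83×242 + 0.25×42 = 1401.2 + 442.86 + 10.5 = 1854.56
L = 2140.67 / 1854.56 × 100 = 115.4274
Paasche component (current-period weights):
ΣP(Period 1)Q(Period 1) = 14.35×112 + 2.10×235 + 0.26×43 = 1607.2 + 493.5 + 11.18 = 2111.88
ΣP(Period 0)Q(Period 1) = 12.40×112 + 1.83×235 + 0.25×43 = 1388.8 + 430.05 + 10.75 = 1829.6
P = 2111.88 / 1829.6 × 100 = 115.4285
Fisher = √(L × P) = √(115.4274 × 115.4285) = 115.4279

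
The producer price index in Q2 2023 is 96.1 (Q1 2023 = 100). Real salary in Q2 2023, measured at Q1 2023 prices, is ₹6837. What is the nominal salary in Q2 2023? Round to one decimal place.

6570.4

Nominal = Real × (Index/100) = 6837 × (96.1/100)
        = 6837 × 0.961 = 6570.3570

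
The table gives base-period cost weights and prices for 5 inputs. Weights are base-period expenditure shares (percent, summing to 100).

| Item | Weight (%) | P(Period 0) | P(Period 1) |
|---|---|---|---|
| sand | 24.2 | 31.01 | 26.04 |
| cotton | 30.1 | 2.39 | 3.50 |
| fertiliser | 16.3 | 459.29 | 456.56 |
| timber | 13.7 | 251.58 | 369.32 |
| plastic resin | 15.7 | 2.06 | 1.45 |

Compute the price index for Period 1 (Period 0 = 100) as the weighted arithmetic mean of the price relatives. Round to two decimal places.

111.77

sand: 24.2 × (26.04/31.01) = 24.2 × 0.839729 = 20.3214
cotton: 30.1 × (3.50/2.39) = 30.1 × 1.464435 = 44.0795
fertiliser: 16.3 × (456.56/459.29) = 16.3 × 0.994056 = 16.2031
timber: 13.7 × (369.32/251.58) = 13.7 × 1.468002 = 20.1116
plastic resin: 15.7 × (1.45/2.06) = 15.7 × 0.703883 = 11.0510
Index = Σ wᵢ·(p₁ᵢ/p₀ᵢ) = 20.3214 + 44.0795 + 16.2031 + 20.1116 + 11.0510 = 111.7667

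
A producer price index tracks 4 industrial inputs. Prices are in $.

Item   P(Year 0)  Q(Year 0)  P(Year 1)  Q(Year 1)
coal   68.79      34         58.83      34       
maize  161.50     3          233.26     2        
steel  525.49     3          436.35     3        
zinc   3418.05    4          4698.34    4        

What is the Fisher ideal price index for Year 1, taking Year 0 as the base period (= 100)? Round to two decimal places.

Laspeyres component (base-period weights):
ΣP(Year 1)Q(Year 0) = 58.83×34 + 233.26×3 + 436.35×3 + 4698.34×4 = 2000.22 + 699.78 + 1309.05 + 18793.36 = 22802.41
ΣP(Year 0)Q(Year 0) = 68.79×34 + 161.50×3 + 525.49×3 + 3418.05×4 = 2338.86 + 484.5 + 1576.47 + 13672.2 = 18072.03
L = 22802.41 / 18072.03 × 100 = 126.1751
Paasche component (current-period weights):
ΣP(Year 1)Q(Year 1) = 58.83×34 + 233.26×2 + 436.35×3 + 4698.34×4 = 2000.22 + 466.52 + 1309.05 + 18793.36 = 22569.15
ΣP(Year 0)Q(Year 1) = 68.79×34 + 161.50×2 + 525.49×3 + 3418.05×4 = 2338.86 + 323 + 1576.47 + 13672.2 = 17910.53
P = 22569.15 / 17910.53 × 100 = 126.0105
Fisher = √(L × P) = √(126.1751 × 126.0105) = 126.0928

126.09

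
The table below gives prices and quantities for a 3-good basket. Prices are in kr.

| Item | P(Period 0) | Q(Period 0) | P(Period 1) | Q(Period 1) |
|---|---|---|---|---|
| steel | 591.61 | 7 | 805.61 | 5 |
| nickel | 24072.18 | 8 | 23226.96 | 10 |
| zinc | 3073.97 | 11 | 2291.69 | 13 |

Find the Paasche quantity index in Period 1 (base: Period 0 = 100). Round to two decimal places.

122.81

Paasche quantity index uses current-period prices as weights.
ΣP(Period 1)·Q(Period 1) = 805.61×5 + 23226.96×10 + 2291.69×13 = 4028.05 + 232269.6 + 29791.97 = 266089.62
ΣP(Period 1)·Q(Period 0) = 805.61×7 + 23226.96×8 + 2291.69×11 = 5639.27 + 185815.68 + 25208.59 = 216663.54
Index = 266089.62 / 216663.54 × 100 = 122.8124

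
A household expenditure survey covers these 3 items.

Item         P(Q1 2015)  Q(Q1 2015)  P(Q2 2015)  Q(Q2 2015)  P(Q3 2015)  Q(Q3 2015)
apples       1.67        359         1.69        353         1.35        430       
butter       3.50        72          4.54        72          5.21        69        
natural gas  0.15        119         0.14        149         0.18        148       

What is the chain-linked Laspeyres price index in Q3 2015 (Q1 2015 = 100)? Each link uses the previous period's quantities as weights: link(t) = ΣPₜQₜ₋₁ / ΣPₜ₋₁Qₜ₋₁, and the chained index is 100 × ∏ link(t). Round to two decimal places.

Link Q1 2015→Q2 2015:
ΣP(Q2 2015)Q(Q1 2015) = 1.69×359 + 4.54×72 + 0.14×119 = 606.71 + 326.88 + 16.66 = 950.25
ΣP(Q1 2015)Q(Q1 2015) = 1.67×359 + 3.50×72 + 0.15×119 = 599.53 + 252 + 17.85 = 869.38
link = 950.25/869.38 = 1.093020
Link Q2 2015→Q3 2015:
ΣP(Q3 2015)Q(Q2 2015) = 1.35×353 + 5.21×72 + 0.18×149 = 476.55 + 375.12 + 26.82 = 878.49
ΣP(Q2 2015)Q(Q2 2015) = 1.69×353 + 4.54×72 + 0.14×149 = 596.57 + 326.88 + 20.86 = 944.31
link = 878.49/944.31 = 0.930298
Chained index = 100 × 1.093020 × 0.930298 = 101.6835

101.68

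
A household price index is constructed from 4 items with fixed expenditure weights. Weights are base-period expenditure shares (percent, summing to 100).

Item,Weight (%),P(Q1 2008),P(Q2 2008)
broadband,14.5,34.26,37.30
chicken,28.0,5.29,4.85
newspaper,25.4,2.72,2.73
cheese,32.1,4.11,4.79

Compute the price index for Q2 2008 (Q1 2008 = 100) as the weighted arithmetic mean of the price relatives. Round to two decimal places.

broadband: 14.5 × (37.30/34.26) = 14.5 × 1.088733 = 15.7866
chicken: 28.0 × (4.85/5.29) = 28.0 × 0.916824 = 25.6711
newspaper: 25.4 × (2.73/2.72) = 25.4 × 1.003676 = 25.4934
cheese: 32.1 × (4.79/4.11) = 32.1 × 1.165450 = 37.4109
Index = Σ wᵢ·(p₁ᵢ/p₀ᵢ) = 15.7866 + 25.6711 + 25.4934 + 37.4109 = 104.3620

104.36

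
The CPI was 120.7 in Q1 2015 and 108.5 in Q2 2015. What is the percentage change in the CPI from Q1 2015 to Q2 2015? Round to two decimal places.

-10.11%

Change = (108.5 − 120.7) / 120.7 × 100
       = -12.2 / 120.7 × 100 = -10.1077%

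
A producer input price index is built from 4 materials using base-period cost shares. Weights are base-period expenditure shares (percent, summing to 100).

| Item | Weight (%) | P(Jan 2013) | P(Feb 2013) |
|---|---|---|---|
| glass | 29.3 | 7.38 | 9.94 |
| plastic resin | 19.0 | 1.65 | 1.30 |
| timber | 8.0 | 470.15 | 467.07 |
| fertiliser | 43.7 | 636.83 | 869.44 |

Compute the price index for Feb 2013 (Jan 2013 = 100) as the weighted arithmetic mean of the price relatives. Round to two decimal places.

122.04

glass: 29.3 × (9.94/7.38) = 29.3 × 1.346883 = 39.4637
plastic resin: 19.0 × (1.30/1.65) = 19.0 × 0.787879 = 14.9697
timber: 8.0 × (467.07/470.15) = 8.0 × 0.993449 = 7.9476
fertiliser: 43.7 × (869.44/636.83) = 43.7 × 1.365262 = 59.6620
Index = Σ wᵢ·(p₁ᵢ/p₀ᵢ) = 39.4637 + 14.9697 + 7.9476 + 59.6620 = 122.0429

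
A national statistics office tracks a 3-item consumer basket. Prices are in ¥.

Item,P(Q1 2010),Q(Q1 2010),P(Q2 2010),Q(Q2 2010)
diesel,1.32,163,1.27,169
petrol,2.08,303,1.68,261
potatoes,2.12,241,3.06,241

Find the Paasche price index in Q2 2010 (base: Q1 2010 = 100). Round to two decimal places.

Paasche price index uses current-period quantities as weights.
ΣP(Q2 2010)·Q(Q2 2010) = 1.27×169 + 1.68×261 + 3.06×241 = 214.63 + 438.48 + 737.46 = 1390.57
ΣP(Q1 2010)·Q(Q2 2010) = 1.32×169 + 2.08×261 + 2.12×241 = 223.08 + 542.88 + 510.92 = 1276.88
Index = 1390.57 / 1276.88 × 100 = 108.9037

108.90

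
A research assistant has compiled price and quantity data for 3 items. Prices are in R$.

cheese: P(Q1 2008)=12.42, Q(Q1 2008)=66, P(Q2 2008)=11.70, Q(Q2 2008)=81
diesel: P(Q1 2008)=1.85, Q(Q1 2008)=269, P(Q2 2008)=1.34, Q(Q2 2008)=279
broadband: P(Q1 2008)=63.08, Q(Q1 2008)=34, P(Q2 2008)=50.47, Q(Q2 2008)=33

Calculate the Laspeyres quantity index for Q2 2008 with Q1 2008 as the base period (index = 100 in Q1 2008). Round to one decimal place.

Laspeyres quantity index uses base-period prices as weights.
ΣP(Q1 2008)·Q(Q2 2008) = 12.42×81 + 1.85×279 + 63.08×33 = 1006.02 + 516.15 + 2081.64 = 3603.81
ΣP(Q1 2008)·Q(Q1 2008) = 12.42×66 + 1.85×269 + 63.08×34 = 819.72 + 497.65 + 2144.72 = 3462.09
Index = 3603.81 / 3462.09 × 100 = 104.0935

104.1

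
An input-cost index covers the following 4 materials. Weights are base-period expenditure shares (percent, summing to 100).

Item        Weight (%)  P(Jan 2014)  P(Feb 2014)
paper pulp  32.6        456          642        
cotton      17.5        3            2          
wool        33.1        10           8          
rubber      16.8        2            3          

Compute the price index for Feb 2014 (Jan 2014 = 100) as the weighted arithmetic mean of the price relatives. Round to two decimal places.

109.24

paper pulp: 32.6 × (642/456) = 32.6 × 1.407895 = 45.8974
cotton: 17.5 × (2/3) = 17.5 × 0.666667 = 11.6667
wool: 33.1 × (8/10) = 33.1 × 0.800000 = 26.4800
rubber: 16.8 × (3/2) = 16.8 × 1.500000 = 25.2000
Index = Σ wᵢ·(p₁ᵢ/p₀ᵢ) = 45.8974 + 11.6667 + 26.4800 + 25.2000 = 109.2440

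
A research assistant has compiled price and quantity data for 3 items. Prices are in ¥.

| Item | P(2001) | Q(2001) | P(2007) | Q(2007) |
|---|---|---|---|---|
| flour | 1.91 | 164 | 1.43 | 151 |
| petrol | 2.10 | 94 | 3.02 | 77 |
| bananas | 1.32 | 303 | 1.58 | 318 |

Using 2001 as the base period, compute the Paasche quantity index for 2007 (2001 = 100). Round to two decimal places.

95.36

Paasche quantity index uses current-period prices as weights.
ΣP(2007)·Q(2007) = 1.43×151 + 3.02×77 + 1.58×318 = 215.93 + 232.54 + 502.44 = 950.91
ΣP(2007)·Q(2001) = 1.43×164 + 3.02×94 + 1.58×303 = 234.52 + 283.88 + 478.74 = 997.14
Index = 950.91 / 997.14 × 100 = 95.3637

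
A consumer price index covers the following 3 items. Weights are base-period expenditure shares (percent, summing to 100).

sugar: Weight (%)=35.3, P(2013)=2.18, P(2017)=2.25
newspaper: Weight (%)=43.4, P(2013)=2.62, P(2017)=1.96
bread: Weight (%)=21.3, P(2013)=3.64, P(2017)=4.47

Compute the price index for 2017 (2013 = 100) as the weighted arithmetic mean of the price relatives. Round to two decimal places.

sugar: 35.3 × (2.25/2.18) = 35.3 × 1.032110 = 36.4335
newspaper: 43.4 × (1.96/2.62) = 43.4 × 0.748092 = 32.4672
bread: 21.3 × (4.47/3.64) = 21.3 × 1.228022 = 26.1569
Index = Σ wᵢ·(p₁ᵢ/p₀ᵢ) = 36.4335 + 32.4672 + 26.1569 = 95.0575

95.06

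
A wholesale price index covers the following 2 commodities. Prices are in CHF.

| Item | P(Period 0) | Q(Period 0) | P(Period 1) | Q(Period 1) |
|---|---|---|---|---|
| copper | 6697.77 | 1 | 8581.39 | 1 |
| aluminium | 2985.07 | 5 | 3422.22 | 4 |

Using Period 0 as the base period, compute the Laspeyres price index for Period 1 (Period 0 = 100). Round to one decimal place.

Laspeyres price index uses base-period quantities as weights.
ΣP(Period 1)·Q(Period 0) = 8581.39×1 + 3422.22×5 = 8581.39 + 17111.1 = 25692.49
ΣP(Period 0)·Q(Period 0) = 6697.77×1 + 2985.07×5 = 6697.77 + 14925.35 = 21623.12
Index = 25692.49 / 21623.12 × 100 = 118.8195

118.8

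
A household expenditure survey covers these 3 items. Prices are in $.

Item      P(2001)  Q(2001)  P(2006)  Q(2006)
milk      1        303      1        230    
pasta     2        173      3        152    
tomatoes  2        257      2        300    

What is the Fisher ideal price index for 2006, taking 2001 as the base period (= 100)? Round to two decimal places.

114.14

Laspeyres component (base-period weights):
ΣP(2006)Q(2001) = 1×303 + 3×173 + 2×257 = 303 + 519 + 514 = 1336
ΣP(2001)Q(2001) = 1×303 + 2×173 + 2×257 = 303 + 346 + 514 = 1163
L = 1336 / 1163 × 100 = 114.8753
Paasche component (current-period weights):
ΣP(2006)Q(2006) = 1×230 + 3×152 + 2×300 = 230 + 456 + 600 = 1286
ΣP(2001)Q(2006) = 1×230 + 2×152 + 2×300 = 230 + 304 + 600 = 1134
P = 1286 / 1134 × 100 = 113.4039
Fisher = √(L × P) = √(114.8753 × 113.4039) = 114.1372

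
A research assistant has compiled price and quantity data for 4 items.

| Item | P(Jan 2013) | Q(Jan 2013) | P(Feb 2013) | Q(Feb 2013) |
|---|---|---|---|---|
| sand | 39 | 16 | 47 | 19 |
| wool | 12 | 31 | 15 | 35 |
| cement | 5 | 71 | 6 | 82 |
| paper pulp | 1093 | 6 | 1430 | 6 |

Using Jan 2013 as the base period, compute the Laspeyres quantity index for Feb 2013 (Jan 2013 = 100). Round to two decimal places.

Laspeyres quantity index uses base-period prices as weights.
ΣP(Jan 2013)·Q(Feb 2013) = 39×19 + 12×35 + 5×82 + 1093×6 = 741 + 420 + 410 + 6558 = 8129
ΣP(Jan 2013)·Q(Jan 2013) = 39×16 + 12×31 + 5×71 + 1093×6 = 624 + 372 + 355 + 6558 = 7909
Index = 8129 / 7909 × 100 = 102.7816

102.78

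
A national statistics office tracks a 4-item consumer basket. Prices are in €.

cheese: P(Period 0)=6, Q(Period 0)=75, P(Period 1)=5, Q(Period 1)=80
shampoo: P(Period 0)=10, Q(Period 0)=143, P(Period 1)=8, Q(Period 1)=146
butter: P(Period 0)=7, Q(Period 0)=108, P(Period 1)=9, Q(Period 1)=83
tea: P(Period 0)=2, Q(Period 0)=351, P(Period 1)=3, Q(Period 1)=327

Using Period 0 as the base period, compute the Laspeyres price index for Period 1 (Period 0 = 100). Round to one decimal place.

Laspeyres price index uses base-period quantities as weights.
ΣP(Period 1)·Q(Period 0) = 5×75 + 8×143 + 9×108 + 3×351 = 375 + 1144 + 972 + 1053 = 3544
ΣP(Period 0)·Q(Period 0) = 6×75 + 10×143 + 7×108 + 2×351 = 450 + 1430 + 756 + 702 = 3338
Index = 3544 / 3338 × 100 = 106.1714

106.2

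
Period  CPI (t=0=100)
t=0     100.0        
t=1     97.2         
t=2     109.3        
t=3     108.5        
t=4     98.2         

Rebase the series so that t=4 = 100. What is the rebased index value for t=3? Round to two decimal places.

110.49

Rebased(t=3) = 108.5 / 98.2 × 100 = 110.4888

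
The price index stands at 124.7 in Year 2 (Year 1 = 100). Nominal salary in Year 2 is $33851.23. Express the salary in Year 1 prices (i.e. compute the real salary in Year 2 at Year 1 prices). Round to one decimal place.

Real = Nominal ÷ (Index/100) = 33851.23 ÷ (124.7/100)
     = 33851.23 ÷ 1.247 = 27146.1347

27146.1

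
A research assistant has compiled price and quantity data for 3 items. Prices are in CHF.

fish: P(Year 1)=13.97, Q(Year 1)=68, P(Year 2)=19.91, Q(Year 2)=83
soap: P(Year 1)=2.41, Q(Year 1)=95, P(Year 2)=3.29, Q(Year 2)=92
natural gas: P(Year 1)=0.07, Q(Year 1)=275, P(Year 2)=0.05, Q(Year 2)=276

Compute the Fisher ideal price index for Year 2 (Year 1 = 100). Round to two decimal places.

140.41

Laspeyres component (base-period weights):
ΣP(Year 2)Q(Year 1) = 19.91×68 + 3.29×95 + 0.05×275 = 1353.88 + 312.55 + 13.75 = 1680.18
ΣP(Year 1)Q(Year 1) = 13.97×68 + 2.41×95 + 0.07×275 = 949.96 + 228.95 + 19.25 = 1198.16
L = 1680.18 / 1198.16 × 100 = 140.2300
Paasche component (current-period weights):
ΣP(Year 2)Q(Year 2) = 19.91×83 + 3.29×92 + 0.05×276 = 1652.53 + 302.68 + 13.8 = 1969.01
ΣP(Year 1)Q(Year 2) = 13.97×83 + 2.41×92 + 0.07×276 = 1159.51 + 221.72 + 19.32 = 1400.55
P = 1969.01 / 1400.55 × 100 = 140.5883
Fisher = √(L × P) = √(140.2300 × 140.5883) = 140.4091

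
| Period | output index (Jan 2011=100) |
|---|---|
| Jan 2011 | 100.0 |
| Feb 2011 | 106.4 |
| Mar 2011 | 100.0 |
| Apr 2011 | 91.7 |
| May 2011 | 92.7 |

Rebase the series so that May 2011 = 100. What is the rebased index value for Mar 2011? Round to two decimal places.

107.87

Rebased(Mar 2011) = 100.0 / 92.7 × 100 = 107.8749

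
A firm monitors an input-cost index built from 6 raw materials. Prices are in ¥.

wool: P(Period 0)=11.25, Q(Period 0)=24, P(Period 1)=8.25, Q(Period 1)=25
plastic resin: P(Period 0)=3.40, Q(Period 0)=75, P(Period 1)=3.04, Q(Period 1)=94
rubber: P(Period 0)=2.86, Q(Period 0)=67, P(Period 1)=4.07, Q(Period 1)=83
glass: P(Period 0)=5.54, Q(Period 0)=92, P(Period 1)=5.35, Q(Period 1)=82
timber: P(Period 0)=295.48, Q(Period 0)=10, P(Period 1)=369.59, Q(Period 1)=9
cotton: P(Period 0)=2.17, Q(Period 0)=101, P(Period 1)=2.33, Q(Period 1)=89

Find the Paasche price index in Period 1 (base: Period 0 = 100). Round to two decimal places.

Paasche price index uses current-period quantities as weights.
ΣP(Period 1)·Q(Period 1) = 8.25×25 + 3.04×94 + 4.07×83 + 5.35×82 + 369.59×9 + 2.33×89 = 206.25 + 285.76 + 337.81 + 438.7 + 3326.31 + 207.37 = 4802.2
ΣP(Period 0)·Q(Period 1) = 11.25×25 + 3.40×94 + 2.86×83 + 5.54×82 + 295.48×9 + 2.17×89 = 281.25 + 319.6 + 237.38 + 454.28 + 2659.32 + 193.13 = 4144.96
Index = 4802.2 / 4144.96 × 100 = 115.8564

115.86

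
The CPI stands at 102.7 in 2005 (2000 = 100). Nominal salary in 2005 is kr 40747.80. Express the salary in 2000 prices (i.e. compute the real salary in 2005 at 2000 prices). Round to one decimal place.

Real = Nominal ÷ (Index/100) = 40747.80 ÷ (102.7/100)
     = 40747.80 ÷ 1.027 = 39676.5336

39676.5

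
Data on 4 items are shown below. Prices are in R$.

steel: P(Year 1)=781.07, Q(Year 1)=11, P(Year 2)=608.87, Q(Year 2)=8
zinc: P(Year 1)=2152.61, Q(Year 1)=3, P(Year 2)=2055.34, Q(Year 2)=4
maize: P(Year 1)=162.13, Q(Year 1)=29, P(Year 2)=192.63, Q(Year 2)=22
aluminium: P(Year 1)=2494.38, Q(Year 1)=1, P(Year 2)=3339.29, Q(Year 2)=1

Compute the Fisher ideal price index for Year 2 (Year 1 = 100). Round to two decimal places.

98.37

Laspeyres component (base-period weights):
ΣP(Year 2)Q(Year 1) = 608.87×11 + 2055.34×3 + 192.63×29 + 3339.29×1 = 6697.57 + 6166.02 + 5586.27 + 3339.29 = 21789.15
ΣP(Year 1)Q(Year 1) = 781.07×11 + 2152.61×3 + 162.13×29 + 2494.38×1 = 8591.77 + 6457.83 + 4701.77 + 2494.38 = 22245.75
L = 21789.15 / 22245.75 × 100 = 97.9475
Paasche component (current-period weights):
ΣP(Year 2)Q(Year 2) = 608.87×8 + 2055.34×4 + 192.63×22 + 3339.29×1 = 4870.96 + 8221.36 + 4237.86 + 3339.29 = 20669.47
ΣP(Year 1)Q(Year 2) = 781.07×8 + 2152.61×4 + 162.13×22 + 2494.38×1 = 6248.56 + 8610.44 + 3566.86 + 2494.38 = 20920.24
P = 20669.47 / 20920.24 × 100 = 98.8013
Fisher = √(L × P) = √(97.9475 × 98.8013) = 98.3735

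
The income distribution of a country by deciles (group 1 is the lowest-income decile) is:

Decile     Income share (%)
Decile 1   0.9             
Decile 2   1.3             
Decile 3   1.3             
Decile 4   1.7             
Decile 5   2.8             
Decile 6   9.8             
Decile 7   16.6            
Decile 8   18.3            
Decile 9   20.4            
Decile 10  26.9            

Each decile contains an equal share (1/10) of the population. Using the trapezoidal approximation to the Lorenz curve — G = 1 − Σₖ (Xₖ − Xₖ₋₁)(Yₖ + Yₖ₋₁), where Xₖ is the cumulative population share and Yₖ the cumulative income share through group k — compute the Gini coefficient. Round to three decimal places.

Cumulative income shares Yₖ: 0.0090, 0.0220, 0.0350, 0.0520, 0.0800, 0.1780, 0.3440, 0.5270, 0.7310, 1.0000
Σ (Xₖ−Xₖ₋₁)(Yₖ+Yₖ₋₁) = (1/10)(0.0090+0.0000) + (1/10)(0.0220+0.0090) + (1/10)(0.0350+0.0220) + (1/10)(0.0520+0.0350) + (1/10)(0.0800+0.0520) + (1/10)(0.1780+0.0800) + (1/10)(0.3440+0.1780) + (1/10)(0.5270+0.3440) + (1/10)(0.7310+0.5270) + (1/10)(1.0000+0.7310)
  = 0.0009 + 0.0031 + 0.0057 + 0.0087 + 0.0132 + 0.0258 + 0.0522 + 0.0871 + 0.1258 + 0.1731 = 0.4956
G = 1 − 0.4956 = 0.5044

0.504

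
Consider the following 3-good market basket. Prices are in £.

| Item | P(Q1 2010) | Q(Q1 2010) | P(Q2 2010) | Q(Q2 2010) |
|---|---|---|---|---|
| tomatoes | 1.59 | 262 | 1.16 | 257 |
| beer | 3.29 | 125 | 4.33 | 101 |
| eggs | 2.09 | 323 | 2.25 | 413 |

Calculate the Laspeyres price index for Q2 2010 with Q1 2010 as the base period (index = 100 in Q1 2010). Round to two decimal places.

104.59

Laspeyres price index uses base-period quantities as weights.
ΣP(Q2 2010)·Q(Q1 2010) = 1.16×262 + 4.33×125 + 2.25×323 = 303.92 + 541.25 + 726.75 = 1571.92
ΣP(Q1 2010)·Q(Q1 2010) = 1.59×262 + 3.29×125 + 2.09×323 = 416.58 + 411.25 + 675.07 = 1502.9
Index = 1571.92 / 1502.9 × 100 = 104.5925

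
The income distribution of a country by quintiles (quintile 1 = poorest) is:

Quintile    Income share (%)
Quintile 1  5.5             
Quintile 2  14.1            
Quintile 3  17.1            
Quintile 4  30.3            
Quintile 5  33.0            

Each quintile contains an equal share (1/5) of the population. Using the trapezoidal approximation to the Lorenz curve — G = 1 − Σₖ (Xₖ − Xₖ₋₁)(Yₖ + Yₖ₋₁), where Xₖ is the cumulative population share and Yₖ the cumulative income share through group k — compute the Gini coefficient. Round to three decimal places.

Cumulative income shares Yₖ: 0.0550, 0.1960, 0.3670, 0.6700, 1.0000
Σ (Xₖ−Xₖ₋₁)(Yₖ+Yₖ₋₁) = (1/5)(0.0550+0.0000) + (1/5)(0.1960+0.0550) + (1/5)(0.3670+0.1960) + (1/5)(0.6700+0.3670) + (1/5)(1.0000+0.6700)
  = 0.0110 + 0.0502 + 0.1126 + 0.2074 + 0.3340 = 0.7152
G = 1 − 0.7152 = 0.2848

0.285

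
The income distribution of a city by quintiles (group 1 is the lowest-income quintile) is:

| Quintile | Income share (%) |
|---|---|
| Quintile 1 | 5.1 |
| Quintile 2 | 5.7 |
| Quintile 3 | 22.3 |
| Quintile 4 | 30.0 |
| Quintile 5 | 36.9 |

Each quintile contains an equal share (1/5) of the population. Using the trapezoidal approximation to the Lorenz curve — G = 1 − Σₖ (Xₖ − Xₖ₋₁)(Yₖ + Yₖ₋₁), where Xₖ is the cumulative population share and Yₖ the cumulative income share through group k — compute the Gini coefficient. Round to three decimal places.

0.352

Cumulative income shares Yₖ: 0.0510, 0.1080, 0.3310, 0.6310, 1.0000
Σ (Xₖ−Xₖ₋₁)(Yₖ+Yₖ₋₁) = (1/5)(0.0510+0.0000) + (1/5)(0.1080+0.0510) + (1/5)(0.3310+0.1080) + (1/5)(0.6310+0.3310) + (1/5)(1.0000+0.6310)
  = 0.0102 + 0.0318 + 0.0878 + 0.1924 + 0.3262 = 0.6484
G = 1 − 0.6484 = 0.3516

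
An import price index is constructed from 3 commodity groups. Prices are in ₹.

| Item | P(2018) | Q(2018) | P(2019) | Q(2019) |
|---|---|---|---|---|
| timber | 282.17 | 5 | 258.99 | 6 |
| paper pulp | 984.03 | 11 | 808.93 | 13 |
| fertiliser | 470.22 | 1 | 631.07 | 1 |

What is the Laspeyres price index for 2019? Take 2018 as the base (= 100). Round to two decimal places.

85.19

Laspeyres price index uses base-period quantities as weights.
ΣP(2019)·Q(2018) = 258.99×5 + 808.93×11 + 631.07×1 = 1294.95 + 8898.23 + 631.07 = 10824.25
ΣP(2018)·Q(2018) = 282.17×5 + 984.03×11 + 470.22×1 = 1410.85 + 10824.33 + 470.22 = 12705.4
Index = 10824.25 / 12705.4 × 100 = 85.1941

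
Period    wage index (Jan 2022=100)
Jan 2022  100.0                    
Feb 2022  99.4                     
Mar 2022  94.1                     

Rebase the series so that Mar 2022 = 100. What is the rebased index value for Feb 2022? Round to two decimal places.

105.63

Rebased(Feb 2022) = 99.4 / 94.1 × 100 = 105.6323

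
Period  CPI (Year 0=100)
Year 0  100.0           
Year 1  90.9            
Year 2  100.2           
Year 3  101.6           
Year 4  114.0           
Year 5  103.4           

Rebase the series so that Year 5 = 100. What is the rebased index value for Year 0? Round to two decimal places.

Rebased(Year 0) = 100.0 / 103.4 × 100 = 96.7118

96.71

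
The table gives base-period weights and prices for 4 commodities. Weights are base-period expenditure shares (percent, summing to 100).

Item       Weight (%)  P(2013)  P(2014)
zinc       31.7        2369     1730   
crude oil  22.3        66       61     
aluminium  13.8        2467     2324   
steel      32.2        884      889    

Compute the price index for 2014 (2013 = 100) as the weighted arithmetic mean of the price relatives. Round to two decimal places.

89.14

zinc: 31.7 × (1730/2369) = 31.7 × 0.730266 = 23.1494
crude oil: 22.3 × (61/66) = 22.3 × 0.924242 = 20.6106
aluminium: 13.8 × (2324/2467) = 13.8 × 0.942035 = 13.0001
steel: 32.2 × (889/884) = 32.2 × 1.005656 = 32.3821
Index = Σ wᵢ·(p₁ᵢ/p₀ᵢ) = 23.1494 + 20.6106 + 13.0001 + 32.3821 = 89.1422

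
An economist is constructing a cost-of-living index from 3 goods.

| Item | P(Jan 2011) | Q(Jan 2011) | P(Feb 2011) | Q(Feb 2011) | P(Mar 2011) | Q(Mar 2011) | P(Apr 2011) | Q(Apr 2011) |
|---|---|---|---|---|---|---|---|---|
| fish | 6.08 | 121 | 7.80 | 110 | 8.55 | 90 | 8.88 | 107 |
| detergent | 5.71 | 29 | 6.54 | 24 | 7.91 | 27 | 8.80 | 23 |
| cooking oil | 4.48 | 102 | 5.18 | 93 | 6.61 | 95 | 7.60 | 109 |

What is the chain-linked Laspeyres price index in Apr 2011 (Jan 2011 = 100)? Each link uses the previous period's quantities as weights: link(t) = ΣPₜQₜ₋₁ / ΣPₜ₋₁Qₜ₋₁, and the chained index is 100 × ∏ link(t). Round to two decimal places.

Link Jan 2011→Feb 2011:
ΣP(Feb 2011)Q(Jan 2011) = 7.80×121 + 6.54×29 + 5.18×102 = 943.8 + 189.66 + 528.36 = 1661.82
ΣP(Jan 2011)Q(Jan 2011) = 6.08×121 + 5.71×29 + 4.48×102 = 735.68 + 165.59 + 456.96 = 1358.23
link = 1661.82/1358.23 = 1.223519
Link Feb 2011→Mar 2011:
ΣP(Mar 2011)Q(Feb 2011) = 8.55×110 + 7.91×24 + 6.61×93 = 940.5 + 189.84 + 614.73 = 1745.07
ΣP(Feb 2011)Q(Feb 2011) = 7.80×110 + 6.54×24 + 5.18×93 = 858 + 156.96 + 481.74 = 1496.7
link = 1745.07/1496.7 = 1.165945
Link Mar 2011→Apr 2011:
ΣP(Apr 2011)Q(Mar 2011) = 8.88×90 + 8.80×27 + 7.60×95 = 799.2 + 237.6 + 722 = 1758.8
ΣP(Mar 2011)Q(Mar 2011) = 8.55×90 + 7.91×27 + 6.61×95 = 769.5 + 213.57 + 627.95 = 1611.02
link = 1758.8/1611.02 = 1.091731
Chained index = 100 × 1.223519 × 1.165945 × 1.091731 = 155.7415

155.74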